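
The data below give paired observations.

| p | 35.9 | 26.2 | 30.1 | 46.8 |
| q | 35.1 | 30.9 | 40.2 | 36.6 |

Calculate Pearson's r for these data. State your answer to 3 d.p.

0.292

n = 4, Σp = 139, Σq = 142.8, Σp² = 5071.5, Σq² = 5142.42, Σpq = 4992.57
nΣpq − ΣpΣq = 19970.28 − 19849.2 = 121.08
nΣp² − (Σp)² = 20286 − 19321 = 965; nΣq² − (Σq)² = 20569.68 − 20391.84 = 177.84
r = 121.08 / √(965 × 177.84) = 121.08 / 414.2651 ≈ 0.292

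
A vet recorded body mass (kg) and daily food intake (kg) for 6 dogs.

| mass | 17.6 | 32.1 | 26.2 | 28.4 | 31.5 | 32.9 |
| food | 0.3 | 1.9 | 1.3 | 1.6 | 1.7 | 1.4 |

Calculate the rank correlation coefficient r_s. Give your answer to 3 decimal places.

0.657

Rank mass: 1, 5, 2, 3, 4, 6
Rank food: 1, 6, 2, 4, 5, 3
d = rank(mass) − rank(food): 0, -1, 0, -1, -1, 3; Σd² = 12
ρ = 1 − 6Σd² / [n(n²−1)] = 1 − 6×12 / (6×35) = 1 − 72/210 ≈ 0.657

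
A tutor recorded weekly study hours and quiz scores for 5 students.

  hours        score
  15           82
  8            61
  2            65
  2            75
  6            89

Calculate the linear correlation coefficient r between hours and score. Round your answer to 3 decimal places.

n = 5, Σx = 33, Σy = 372, Σx² = 333, Σy² = 28216, Σxy = 2532
nΣxy − ΣxΣy = 12660 − 12276 = 384
nΣx² − (Σx)² = 1665 − 1089 = 576; nΣy² − (Σy)² = 141080 − 138384 = 2696
r = 384 / √(576 × 2696) = 384 / 1246.1525 ≈ 0.308

0.308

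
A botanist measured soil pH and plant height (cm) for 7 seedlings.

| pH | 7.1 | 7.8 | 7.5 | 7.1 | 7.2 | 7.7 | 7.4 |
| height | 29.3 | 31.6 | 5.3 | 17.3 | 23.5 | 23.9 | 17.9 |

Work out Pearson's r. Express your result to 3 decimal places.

0.111

n = 7, Σx = 51.8, Σy = 148.8, Σx² = 383.8, Σy² = 3628.3, Σxy = 1102.78
nΣxy − ΣxΣy = 7719.46 − 7707.84 = 11.62
nΣx² − (Σx)² = 2686.6 − 2683.24 = 3.36; nΣy² − (Σy)² = 25398.1 − 22141.44 = 3256.66
r = 11.62 / √(3.36 × 3256.66) = 11.62 / 104.6058 ≈ 0.111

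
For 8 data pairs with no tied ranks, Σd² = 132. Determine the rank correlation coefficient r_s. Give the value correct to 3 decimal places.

-0.571

ρ = 1 − 6Σd² / [n(n²−1)] = 1 − 6×132 / (8×63)
  = 1 − 792/504 = 1 − 1.5714 ≈ -0.571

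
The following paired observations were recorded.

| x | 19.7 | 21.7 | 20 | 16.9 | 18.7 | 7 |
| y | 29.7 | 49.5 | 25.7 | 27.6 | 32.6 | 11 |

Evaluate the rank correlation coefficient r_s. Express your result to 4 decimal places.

Rank x: 4, 6, 5, 2, 3, 1
Rank y: 4, 6, 2, 3, 5, 1
d = rank(x) − rank(y): 0, 0, 3, -1, -2, 0; Σd² = 14
ρ = 1 − 6Σd² / [n(n²−1)] = 1 − 6×14 / (6×35) = 1 − 84/210 ≈ 0.6000

0.6000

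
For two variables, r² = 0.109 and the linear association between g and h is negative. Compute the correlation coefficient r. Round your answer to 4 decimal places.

|r| = √0.109 = 0.3302
The association is negative, so r = −0.3302.

-0.3302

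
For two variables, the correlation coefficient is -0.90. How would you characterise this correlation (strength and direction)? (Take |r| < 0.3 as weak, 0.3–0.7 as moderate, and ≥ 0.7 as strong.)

r = -0.90 < 0 so the relationship is negative.
|r| = 0.90, which falls in the strong range.

strong negative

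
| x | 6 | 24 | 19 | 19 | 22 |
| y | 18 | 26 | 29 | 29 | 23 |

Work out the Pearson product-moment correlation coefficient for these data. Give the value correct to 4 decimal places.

n = 5, Σx = 90, Σy = 125, Σx² = 1818, Σy² = 3211, Σxy = 2340
nΣxy − ΣxΣy = 11700 − 11250 = 450
nΣx² − (Σx)² = 9090 − 8100 = 990; nΣy² − (Σy)² = 16055 − 15625 = 430
r = 450 / √(990 × 430) = 450 / 652.4569 ≈ 0.6897

0.6897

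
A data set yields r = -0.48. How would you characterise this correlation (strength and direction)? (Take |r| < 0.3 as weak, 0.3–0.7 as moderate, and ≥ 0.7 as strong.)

r = -0.48 < 0 so the relationship is negative.
|r| = 0.48, which falls in the moderate range.

moderate negative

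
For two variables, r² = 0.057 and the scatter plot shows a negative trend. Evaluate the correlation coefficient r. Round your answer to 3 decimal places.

-0.239

|r| = √0.057 = 0.239
The association is negative, so r = −0.239.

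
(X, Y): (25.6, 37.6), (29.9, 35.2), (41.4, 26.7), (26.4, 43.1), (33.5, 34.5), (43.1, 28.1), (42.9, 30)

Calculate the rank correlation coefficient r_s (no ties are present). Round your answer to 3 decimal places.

-0.857

Rank X: 1, 3, 5, 2, 4, 7, 6
Rank Y: 6, 5, 1, 7, 4, 2, 3
d = rank(X) − rank(Y): -5, -2, 4, -5, 0, 5, 3; Σd² = 104
ρ = 1 − 6Σd² / [n(n²−1)] = 1 − 6×104 / (7×48) = 1 − 624/336 ≈ -0.857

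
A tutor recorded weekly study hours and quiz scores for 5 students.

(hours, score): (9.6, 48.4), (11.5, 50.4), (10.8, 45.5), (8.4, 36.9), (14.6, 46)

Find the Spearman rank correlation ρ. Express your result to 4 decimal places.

Rank hours: 2, 4, 3, 1, 5
Rank score: 4, 5, 2, 1, 3
d = rank(hours) − rank(score): -2, -1, 1, 0, 2; Σd² = 10
ρ = 1 − 6Σd² / [n(n²−1)] = 1 − 6×10 / (5×24) = 1 − 60/120 ≈ 0.5000

0.5000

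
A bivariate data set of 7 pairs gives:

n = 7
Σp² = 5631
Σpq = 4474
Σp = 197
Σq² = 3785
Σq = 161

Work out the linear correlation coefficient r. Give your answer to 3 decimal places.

r = (nΣpq − ΣpΣq) / √[(nΣp² − (Σp)²)(nΣq² − (Σq)²)]
Numerator: 7×4474 − 197×161 = -399
Denominator: √[(39417 − 38809)(26495 − 25921)] = √[608 × 574] = 590.7554
r = -399 / 590.7554 ≈ -0.675

-0.675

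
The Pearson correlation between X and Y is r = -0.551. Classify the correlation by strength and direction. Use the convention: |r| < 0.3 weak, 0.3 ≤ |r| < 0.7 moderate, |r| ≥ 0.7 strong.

r = -0.551 < 0 so the relationship is negative.
|r| = 0.551, which falls in the moderate range.

moderate negative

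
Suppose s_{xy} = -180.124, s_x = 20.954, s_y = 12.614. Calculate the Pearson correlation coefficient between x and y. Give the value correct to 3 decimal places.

r = Cov(x,y) / (s_x · s_y) = -180.124 / (20.954 × 12.614)
  = -180.124 / 264.3138 ≈ -0.681

-0.681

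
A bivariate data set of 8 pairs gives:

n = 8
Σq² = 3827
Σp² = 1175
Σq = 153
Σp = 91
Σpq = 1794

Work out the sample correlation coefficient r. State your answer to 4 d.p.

0.1511

r = (nΣpq − ΣpΣq) / √[(nΣp² − (Σp)²)(nΣq² − (Σq)²)]
Numerator: 8×1794 − 91×153 = 429
Denominator: √[(9400 − 8281)(30616 − 23409)] = √[1119 × 7207] = 2839.8297
r = 429 / 2839.8297 ≈ 0.1511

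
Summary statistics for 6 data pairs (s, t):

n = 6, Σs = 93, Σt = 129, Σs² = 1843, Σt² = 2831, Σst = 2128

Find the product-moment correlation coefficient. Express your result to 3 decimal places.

0.846

r = (nΣst − ΣsΣt) / √[(nΣs² − (Σs)²)(nΣt² − (Σt)²)]
Numerator: 6×2128 − 93×129 = 771
Denominator: √[(11058 − 8649)(16986 − 16641)] = √[2409 × 345] = 911.6496
r = 771 / 911.6496 ≈ 0.846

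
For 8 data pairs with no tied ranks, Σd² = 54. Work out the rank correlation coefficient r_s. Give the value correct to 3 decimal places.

0.357

ρ = 1 − 6Σd² / [n(n²−1)] = 1 − 6×54 / (8×63)
  = 1 − 324/504 = 1 − 0.6429 ≈ 0.357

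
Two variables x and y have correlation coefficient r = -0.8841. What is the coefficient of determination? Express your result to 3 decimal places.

0.782

r² = (-0.8841)² = 0.782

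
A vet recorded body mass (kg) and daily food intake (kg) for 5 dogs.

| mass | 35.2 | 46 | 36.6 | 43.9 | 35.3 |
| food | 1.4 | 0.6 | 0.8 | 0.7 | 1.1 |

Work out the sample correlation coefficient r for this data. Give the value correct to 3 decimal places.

n = 5, Σx = 197, Σy = 4.6, Σx² = 7867.9, Σy² = 4.66, Σxy = 175.72
nΣxy − ΣxΣy = 878.6 − 906.2 = -27.6
nΣx² − (Σx)² = 39339.5 − 38809 = 530.5; nΣy² − (Σy)² = 23.3 − 21.16 = 2.14
r = -27.6 / √(530.5 × 2.14) = -27.6 / 33.6938 ≈ -0.819

-0.819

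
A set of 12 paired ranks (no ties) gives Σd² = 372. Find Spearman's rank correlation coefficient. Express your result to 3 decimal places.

-0.301

ρ = 1 − 6Σd² / [n(n²−1)] = 1 − 6×372 / (12×143)
  = 1 − 2232/1716 = 1 − 1.3007 ≈ -0.301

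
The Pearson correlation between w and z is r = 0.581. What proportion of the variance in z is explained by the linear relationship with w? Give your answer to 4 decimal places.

0.3376

r² = (0.581)² = 0.3376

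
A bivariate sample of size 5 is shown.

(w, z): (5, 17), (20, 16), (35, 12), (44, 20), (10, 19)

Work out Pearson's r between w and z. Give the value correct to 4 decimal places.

-0.0984

n = 5, Σw = 114, Σz = 84, Σw² = 3686, Σz² = 1450, Σwz = 1895
nΣwz − ΣwΣz = 9475 − 9576 = -101
nΣw² − (Σw)² = 18430 − 12996 = 5434; nΣz² − (Σz)² = 7250 − 7056 = 194
r = -101 / √(5434 × 194) = -101 / 1026.7405 ≈ -0.0984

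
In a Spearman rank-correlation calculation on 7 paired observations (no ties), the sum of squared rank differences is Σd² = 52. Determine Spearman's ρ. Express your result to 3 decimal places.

0.071

ρ = 1 − 6Σd² / [n(n²−1)] = 1 − 6×52 / (7×48)
  = 1 − 312/336 = 1 − 0.9286 ≈ 0.071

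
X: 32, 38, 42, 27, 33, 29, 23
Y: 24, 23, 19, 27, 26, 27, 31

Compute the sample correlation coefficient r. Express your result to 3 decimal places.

n = 7, ΣX = 224, ΣY = 177, ΣX² = 7420, ΣY² = 4561, ΣXY = 5523
nΣXY − ΣXΣY = 38661 − 39648 = -987
nΣX² − (ΣX)² = 51940 − 50176 = 1764; nΣY² − (ΣY)² = 31927 − 31329 = 598
r = -987 / √(1764 × 598) = -987 / 1027.0696 ≈ -0.961

-0.961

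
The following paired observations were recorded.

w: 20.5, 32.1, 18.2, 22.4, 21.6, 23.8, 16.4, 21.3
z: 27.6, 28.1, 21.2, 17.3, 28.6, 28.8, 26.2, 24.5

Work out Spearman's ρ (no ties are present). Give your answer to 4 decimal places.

0.4286

Rank w: 3, 8, 2, 6, 5, 7, 1, 4
Rank z: 5, 6, 2, 1, 7, 8, 4, 3
d = rank(w) − rank(z): -2, 2, 0, 5, -2, -1, -3, 1; Σd² = 48
ρ = 1 − 6Σd² / [n(n²−1)] = 1 − 6×48 / (8×63) = 1 − 288/504 ≈ 0.4286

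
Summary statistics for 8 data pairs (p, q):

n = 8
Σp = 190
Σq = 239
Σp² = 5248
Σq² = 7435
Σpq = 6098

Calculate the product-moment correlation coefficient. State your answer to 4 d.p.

0.9056

r = (nΣpq − ΣpΣq) / √[(nΣp² − (Σp)²)(nΣq² − (Σq)²)]
Numerator: 8×6098 − 190×239 = 3374
Denominator: √[(41984 − 36100)(59480 − 57121)] = √[5884 × 2359] = 3725.6350
r = 3374 / 3725.6350 ≈ 0.9056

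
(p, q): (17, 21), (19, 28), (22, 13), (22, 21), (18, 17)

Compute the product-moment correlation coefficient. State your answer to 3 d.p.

n = 5, Σp = 98, Σq = 100, Σp² = 1942, Σq² = 2124, Σpq = 1943
nΣpq − ΣpΣq = 9715 − 9800 = -85
nΣp² − (Σp)² = 9710 − 9604 = 106; nΣq² − (Σq)² = 10620 − 10000 = 620
r = -85 / √(106 × 620) = -85 / 256.3591 ≈ -0.332

-0.332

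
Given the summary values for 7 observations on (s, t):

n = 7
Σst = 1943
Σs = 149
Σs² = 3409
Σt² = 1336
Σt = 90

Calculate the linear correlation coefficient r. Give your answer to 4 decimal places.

0.1324

r = (nΣst − ΣsΣt) / √[(nΣs² − (Σs)²)(nΣt² − (Σt)²)]
Numerator: 7×1943 − 149×90 = 191
Denominator: √[(23863 − 22201)(9352 − 8100)] = √[1662 × 1252] = 1442.5062
r = 191 / 1442.5062 ≈ 0.1324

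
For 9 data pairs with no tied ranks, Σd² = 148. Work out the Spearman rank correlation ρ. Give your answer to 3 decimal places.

-0.233

ρ = 1 − 6Σd² / [n(n²−1)] = 1 − 6×148 / (9×80)
  = 1 − 888/720 = 1 − 1.2333 ≈ -0.233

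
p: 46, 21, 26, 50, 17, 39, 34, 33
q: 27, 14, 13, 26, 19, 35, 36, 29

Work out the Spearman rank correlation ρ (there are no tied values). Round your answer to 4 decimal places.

Rank p: 7, 2, 3, 8, 1, 6, 5, 4
Rank q: 5, 2, 1, 4, 3, 7, 8, 6
d = rank(p) − rank(q): 2, 0, 2, 4, -2, -1, -3, -2; Σd² = 42
ρ = 1 − 6Σd² / [n(n²−1)] = 1 − 6×42 / (8×63) = 1 − 252/504 ≈ 0.5000

0.5000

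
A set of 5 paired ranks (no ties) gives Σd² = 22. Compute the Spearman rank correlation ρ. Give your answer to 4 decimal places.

-0.1000

ρ = 1 − 6Σd² / [n(n²−1)] = 1 − 6×22 / (5×24)
  = 1 − 132/120 = 1 − 1.10000 ≈ -0.1000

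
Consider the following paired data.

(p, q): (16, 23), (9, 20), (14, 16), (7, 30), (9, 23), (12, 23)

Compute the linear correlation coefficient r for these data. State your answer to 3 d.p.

n = 6, Σp = 67, Σq = 135, Σp² = 807, Σq² = 3143, Σpq = 1465
nΣpq − ΣpΣq = 8790 − 9045 = -255
nΣp² − (Σp)² = 4842 − 4489 = 353; nΣq² − (Σq)² = 18858 − 18225 = 633
r = -255 / √(353 × 633) = -255 / 472.7039 ≈ -0.539

-0.539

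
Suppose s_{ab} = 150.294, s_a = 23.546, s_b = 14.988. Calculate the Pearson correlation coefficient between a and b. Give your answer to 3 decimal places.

0.426

r = Cov(a,b) / (s_a · s_b) = 150.294 / (23.546 × 14.988)
  = 150.294 / 352.9074 ≈ 0.426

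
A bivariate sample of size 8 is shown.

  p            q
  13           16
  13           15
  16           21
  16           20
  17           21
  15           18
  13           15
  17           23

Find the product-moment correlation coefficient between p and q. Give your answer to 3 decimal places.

0.972

n = 8, Σp = 120, Σq = 149, Σp² = 1822, Σq² = 2841, Σpq = 2272
nΣpq − ΣpΣq = 18176 − 17880 = 296
nΣp² − (Σp)² = 14576 − 14400 = 176; nΣq² − (Σq)² = 22728 − 22201 = 527
r = 296 / √(176 × 527) = 296 / 304.5521 ≈ 0.972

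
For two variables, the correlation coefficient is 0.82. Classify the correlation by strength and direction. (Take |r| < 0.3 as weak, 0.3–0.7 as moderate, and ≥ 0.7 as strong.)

r = 0.82 > 0 so the relationship is positive.
|r| = 0.82, which falls in the strong range.

strong positive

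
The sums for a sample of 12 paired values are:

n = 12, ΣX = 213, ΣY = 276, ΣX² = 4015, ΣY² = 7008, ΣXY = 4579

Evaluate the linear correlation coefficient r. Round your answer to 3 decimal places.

r = (nΣXY − ΣXΣY) / √[(nΣX² − (ΣX)²)(nΣY² − (ΣY)²)]
Numerator: 12×4579 − 213×276 = -3840
Denominator: √[(48180 − 45369)(84096 − 76176)] = √[2811 × 7920] = 4718.3811
r = -3840 / 4718.3811 ≈ -0.814

-0.814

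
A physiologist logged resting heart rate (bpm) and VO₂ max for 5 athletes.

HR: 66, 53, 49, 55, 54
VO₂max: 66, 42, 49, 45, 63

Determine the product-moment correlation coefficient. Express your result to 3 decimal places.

n = 5, Σx = 277, Σy = 265, Σx² = 15507, Σy² = 14515, Σxy = 14860
nΣxy − ΣxΣy = 74300 − 73405 = 895
nΣx² − (Σx)² = 77535 − 76729 = 806; nΣy² − (Σy)² = 72575 − 70225 = 2350
r = 895 / √(806 × 2350) = 895 / 1376.2631 ≈ 0.650

0.650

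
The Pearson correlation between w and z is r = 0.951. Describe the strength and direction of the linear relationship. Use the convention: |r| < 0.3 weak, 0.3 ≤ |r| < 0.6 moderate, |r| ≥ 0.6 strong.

r = 0.951 > 0 so the relationship is positive.
|r| = 0.951, which falls in the strong range.

strong positive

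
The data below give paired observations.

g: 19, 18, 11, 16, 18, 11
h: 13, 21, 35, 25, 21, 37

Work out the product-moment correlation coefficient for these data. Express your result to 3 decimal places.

n = 6, Σg = 93, Σh = 152, Σg² = 1507, Σh² = 4270, Σgh = 2195
nΣgh − ΣgΣh = 13170 − 14136 = -966
nΣg² − (Σg)² = 9042 − 8649 = 393; nΣh² − (Σh)² = 25620 − 23104 = 2516
r = -966 / √(393 × 2516) = -966 / 994.3782 ≈ -0.971

-0.971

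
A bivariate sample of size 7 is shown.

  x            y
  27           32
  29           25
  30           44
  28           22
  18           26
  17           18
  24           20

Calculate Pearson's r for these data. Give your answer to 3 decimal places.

n = 7, Σx = 173, Σy = 187, Σx² = 4443, Σy² = 5469, Σxy = 4779
nΣxy − ΣxΣy = 33453 − 32351 = 1102
nΣx² − (Σx)² = 31101 − 29929 = 1172; nΣy² − (Σy)² = 38283 − 34969 = 3314
r = 1102 / √(1172 × 3314) = 1102 / 1970.7887 ≈ 0.559

0.559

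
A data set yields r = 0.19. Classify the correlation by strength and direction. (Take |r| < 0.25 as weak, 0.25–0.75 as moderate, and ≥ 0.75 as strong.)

weak positive

r = 0.19 > 0 so the relationship is positive.
|r| = 0.19, which falls in the weak range.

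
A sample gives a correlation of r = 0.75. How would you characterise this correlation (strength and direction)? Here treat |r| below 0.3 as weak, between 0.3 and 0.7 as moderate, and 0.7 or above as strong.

strong positive

r = 0.75 > 0 so the relationship is positive.
|r| = 0.75, which falls in the strong range.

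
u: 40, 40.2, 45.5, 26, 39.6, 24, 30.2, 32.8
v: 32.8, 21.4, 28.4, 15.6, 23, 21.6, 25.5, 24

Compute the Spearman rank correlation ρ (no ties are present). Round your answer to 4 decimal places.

Rank u: 6, 7, 8, 2, 5, 1, 3, 4
Rank v: 8, 2, 7, 1, 4, 3, 6, 5
d = rank(u) − rank(v): -2, 5, 1, 1, 1, -2, -3, -1; Σd² = 46
ρ = 1 − 6Σd² / [n(n²−1)] = 1 − 6×46 / (8×63) = 1 − 276/504 ≈ 0.4524

0.4524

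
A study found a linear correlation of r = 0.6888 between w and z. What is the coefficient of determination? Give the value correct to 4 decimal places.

r² = (0.6888)² = 0.4744

0.4744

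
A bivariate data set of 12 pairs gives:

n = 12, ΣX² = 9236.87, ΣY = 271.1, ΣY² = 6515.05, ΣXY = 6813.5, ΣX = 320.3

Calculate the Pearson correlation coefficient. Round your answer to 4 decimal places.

-0.8157

r = (nΣXY − ΣXΣY) / √[(nΣX² − (ΣX)²)(nΣY² − (ΣY)²)]
Numerator: 12×6813.5 − 320.3×271.1 = -5071.33
Denominator: √[(110842.44 − 102592.09)(78180.6 − 73495.21)] = √[8250.35 × 4685.39] = 6217.4036
r = -5071.33 / 6217.4036 ≈ -0.8157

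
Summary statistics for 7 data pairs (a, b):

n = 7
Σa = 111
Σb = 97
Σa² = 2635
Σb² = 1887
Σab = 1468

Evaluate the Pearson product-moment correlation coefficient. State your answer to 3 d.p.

r = (nΣab − ΣaΣb) / √[(nΣa² − (Σa)²)(nΣb² − (Σb)²)]
Numerator: 7×1468 − 111×97 = -491
Denominator: √[(18445 − 12321)(13209 − 9409)] = √[6124 × 3800] = 4824.0232
r = -491 / 4824.0232 ≈ -0.102

-0.102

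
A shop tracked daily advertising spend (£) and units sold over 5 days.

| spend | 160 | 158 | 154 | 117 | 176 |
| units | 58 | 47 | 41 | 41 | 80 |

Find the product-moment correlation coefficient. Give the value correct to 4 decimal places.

0.7312

n = 5, Σx = 765, Σy = 267, Σx² = 118945, Σy² = 15335, Σxy = 41897
nΣxy − ΣxΣy = 209485 − 204255 = 5230
nΣx² − (Σx)² = 594725 − 585225 = 9500; nΣy² − (Σy)² = 76675 − 71289 = 5386
r = 5230 / √(9500 × 5386) = 5230 / 7153.1112 ≈ 0.7312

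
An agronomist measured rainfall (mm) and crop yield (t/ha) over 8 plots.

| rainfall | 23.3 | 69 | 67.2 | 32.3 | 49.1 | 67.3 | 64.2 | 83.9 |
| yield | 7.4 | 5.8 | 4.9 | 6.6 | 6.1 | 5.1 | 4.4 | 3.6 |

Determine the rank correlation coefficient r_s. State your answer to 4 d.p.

Rank rainfall: 1, 7, 5, 2, 3, 6, 4, 8
Rank yield: 8, 5, 3, 7, 6, 4, 2, 1
d = rank(rainfall) − rank(yield): -7, 2, 2, -5, -3, 2, 2, 7; Σd² = 148
ρ = 1 − 6Σd² / [n(n²−1)] = 1 − 6×148 / (8×63) = 1 − 888/504 ≈ -0.7619

-0.7619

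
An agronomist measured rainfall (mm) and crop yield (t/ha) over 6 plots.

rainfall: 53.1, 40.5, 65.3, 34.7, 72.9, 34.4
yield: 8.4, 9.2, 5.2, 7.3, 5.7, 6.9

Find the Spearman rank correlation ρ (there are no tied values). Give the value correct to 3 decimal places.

Rank rainfall: 4, 3, 5, 2, 6, 1
Rank yield: 5, 6, 1, 4, 2, 3
d = rank(rainfall) − rank(yield): -1, -3, 4, -2, 4, -2; Σd² = 50
ρ = 1 − 6Σd² / [n(n²−1)] = 1 − 6×50 / (6×35) = 1 − 300/210 ≈ -0.429

-0.429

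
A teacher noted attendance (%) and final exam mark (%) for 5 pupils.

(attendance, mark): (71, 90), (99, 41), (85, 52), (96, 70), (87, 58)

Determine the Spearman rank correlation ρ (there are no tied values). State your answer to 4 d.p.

Rank attendance: 1, 5, 2, 4, 3
Rank mark: 5, 1, 2, 4, 3
d = rank(attendance) − rank(mark): -4, 4, 0, 0, 0; Σd² = 32
ρ = 1 − 6Σd² / [n(n²−1)] = 1 − 6×32 / (5×24) = 1 − 192/120 ≈ -0.6000

-0.6000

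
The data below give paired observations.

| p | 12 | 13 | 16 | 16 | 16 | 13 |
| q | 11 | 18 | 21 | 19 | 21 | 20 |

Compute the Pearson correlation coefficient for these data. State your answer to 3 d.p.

n = 6, Σp = 86, Σq = 110, Σp² = 1250, Σq² = 2088, Σpq = 1602
nΣpq − ΣpΣq = 9612 − 9460 = 152
nΣp² − (Σp)² = 7500 − 7396 = 104; nΣq² − (Σq)² = 12528 − 12100 = 428
r = 152 / √(104 × 428) = 152 / 210.9787 ≈ 0.720

0.720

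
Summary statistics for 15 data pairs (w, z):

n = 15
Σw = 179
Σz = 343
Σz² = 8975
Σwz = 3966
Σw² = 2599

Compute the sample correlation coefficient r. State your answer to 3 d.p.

r = (nΣwz − ΣwΣz) / √[(nΣw² − (Σw)²)(nΣz² − (Σz)²)]
Numerator: 15×3966 − 179×343 = -1907
Denominator: √[(38985 − 32041)(134625 − 117649)] = √[6944 × 16976] = 10857.3175
r = -1907 / 10857.3175 ≈ -0.176

-0.176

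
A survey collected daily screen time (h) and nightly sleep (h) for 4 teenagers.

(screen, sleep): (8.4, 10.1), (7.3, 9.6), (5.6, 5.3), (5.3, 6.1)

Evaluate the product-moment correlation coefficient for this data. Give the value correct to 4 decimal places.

0.9505

n = 4, Σx = 26.6, Σy = 31.1, Σx² = 183.3, Σy² = 259.47, Σxy = 216.93
nΣxy − ΣxΣy = 867.72 − 827.26 = 40.46
nΣx² − (Σx)² = 733.2 − 707.56 = 25.64; nΣy² − (Σy)² = 1037.88 − 967.21 = 70.67
r = 40.46 / √(25.64 × 70.67) = 40.46 / 42.5673 ≈ 0.9505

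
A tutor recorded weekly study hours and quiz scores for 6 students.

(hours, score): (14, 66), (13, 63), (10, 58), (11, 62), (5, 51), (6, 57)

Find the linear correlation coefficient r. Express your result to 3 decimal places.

0.941

n = 6, Σx = 59, Σy = 357, Σx² = 647, Σy² = 21383, Σxy = 3602
nΣxy − ΣxΣy = 21612 − 21063 = 549
nΣx² − (Σx)² = 3882 − 3481 = 401; nΣy² − (Σy)² = 128298 − 127449 = 849
r = 549 / √(401 × 849) = 549 / 583.4801 ≈ 0.941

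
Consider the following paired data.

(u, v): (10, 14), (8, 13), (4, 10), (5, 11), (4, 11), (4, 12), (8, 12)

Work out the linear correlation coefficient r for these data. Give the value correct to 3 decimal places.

n = 7, Σu = 43, Σv = 83, Σu² = 301, Σv² = 995, Σuv = 527
nΣuv − ΣuΣv = 3689 − 3569 = 120
nΣu² − (Σu)² = 2107 − 1849 = 258; nΣv² − (Σv)² = 6965 − 6889 = 76
r = 120 / √(258 × 76) = 120 / 140.0286 ≈ 0.857

0.857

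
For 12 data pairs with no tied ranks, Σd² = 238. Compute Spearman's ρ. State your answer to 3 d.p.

ρ = 1 − 6Σd² / [n(n²−1)] = 1 − 6×238 / (12×143)
  = 1 − 1428/1716 = 1 − 0.8322 ≈ 0.168

0.168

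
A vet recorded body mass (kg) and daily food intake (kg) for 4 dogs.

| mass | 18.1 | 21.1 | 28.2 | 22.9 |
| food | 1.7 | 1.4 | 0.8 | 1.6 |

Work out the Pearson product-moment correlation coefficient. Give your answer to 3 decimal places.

-0.907

n = 4, Σx = 90.3, Σy = 5.5, Σx² = 2092.47, Σy² = 8.05, Σxy = 119.51
nΣxy − ΣxΣy = 478.04 − 496.65 = -18.61
nΣx² − (Σx)² = 8369.88 − 8154.09 = 215.79; nΣy² − (Σy)² = 32.2 − 30.25 = 1.95
r = -18.61 / √(215.79 × 1.95) = -18.61 / 20.5132 ≈ -0.907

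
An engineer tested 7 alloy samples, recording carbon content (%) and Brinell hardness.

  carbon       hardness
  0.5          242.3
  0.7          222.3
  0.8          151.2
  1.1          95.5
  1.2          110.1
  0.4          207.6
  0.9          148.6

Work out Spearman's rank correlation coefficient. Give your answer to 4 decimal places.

-0.8571

Rank carbon: 2, 3, 4, 6, 7, 1, 5
Rank hardness: 7, 6, 4, 1, 2, 5, 3
d = rank(carbon) − rank(hardness): -5, -3, 0, 5, 5, -4, 2; Σd² = 104
ρ = 1 − 6Σd² / [n(n²−1)] = 1 − 6×104 / (7×48) = 1 − 624/336 ≈ -0.8571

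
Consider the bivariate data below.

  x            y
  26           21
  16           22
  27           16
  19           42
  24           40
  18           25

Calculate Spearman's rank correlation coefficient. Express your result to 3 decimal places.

Rank x: 5, 1, 6, 3, 4, 2
Rank y: 2, 3, 1, 6, 5, 4
d = rank(x) − rank(y): 3, -2, 5, -3, -1, -2; Σd² = 52
ρ = 1 − 6Σd² / [n(n²−1)] = 1 − 6×52 / (6×35) = 1 − 312/210 ≈ -0.486

-0.486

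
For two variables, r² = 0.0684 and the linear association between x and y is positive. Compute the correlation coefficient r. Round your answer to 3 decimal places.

|r| = √0.0684 = 0.262
The association is positive, so r = 0.262.

0.262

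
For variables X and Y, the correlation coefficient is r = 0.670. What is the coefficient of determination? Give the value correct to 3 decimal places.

r² = (0.670)² = 0.449

0.449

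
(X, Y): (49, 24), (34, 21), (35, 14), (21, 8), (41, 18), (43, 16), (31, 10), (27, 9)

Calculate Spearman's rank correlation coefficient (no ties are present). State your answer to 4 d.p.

Rank X: 8, 4, 5, 1, 6, 7, 3, 2
Rank Y: 8, 7, 4, 1, 6, 5, 3, 2
d = rank(X) − rank(Y): 0, -3, 1, 0, 0, 2, 0, 0; Σd² = 14
ρ = 1 − 6Σd² / [n(n²−1)] = 1 − 6×14 / (8×63) = 1 − 84/504 ≈ 0.8333

0.8333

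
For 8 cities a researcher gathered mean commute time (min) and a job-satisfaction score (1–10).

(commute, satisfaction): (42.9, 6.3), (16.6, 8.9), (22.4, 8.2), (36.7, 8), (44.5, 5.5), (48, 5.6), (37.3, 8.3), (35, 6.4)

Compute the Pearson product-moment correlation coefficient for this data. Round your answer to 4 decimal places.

n = 8, Σx = 283.4, Σy = 57.2, Σx² = 10865.16, Σy² = 421.6, Σxy = 1942.43
nΣxy − ΣxΣy = 15539.44 − 16210.48 = -671.04
nΣx² − (Σx)² = 86921.28 − 80315.56 = 6605.72; nΣy² − (Σy)² = 3372.8 − 3271.84 = 100.96
r = -671.04 / √(6605.72 × 100.96) = -671.04 / 816.6477 ≈ -0.8217

-0.8217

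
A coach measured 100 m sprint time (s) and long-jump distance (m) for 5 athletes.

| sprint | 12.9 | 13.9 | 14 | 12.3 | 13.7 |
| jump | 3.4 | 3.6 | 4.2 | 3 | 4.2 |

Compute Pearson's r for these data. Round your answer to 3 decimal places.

n = 5, Σx = 66.8, Σy = 18.4, Σx² = 894.6, Σy² = 68.8, Σxy = 247.14
nΣxy − ΣxΣy = 1235.7 − 1229.12 = 6.58
nΣx² − (Σx)² = 4473 − 4462.24 = 10.76; nΣy² − (Σy)² = 344 − 338.56 = 5.44
r = 6.58 / √(10.76 × 5.44) = 6.58 / 7.6508 ≈ 0.860

0.860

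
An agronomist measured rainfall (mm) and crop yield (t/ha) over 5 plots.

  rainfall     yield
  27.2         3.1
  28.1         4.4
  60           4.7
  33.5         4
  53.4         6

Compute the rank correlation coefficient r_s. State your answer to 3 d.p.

0.800

Rank rainfall: 1, 2, 5, 3, 4
Rank yield: 1, 3, 4, 2, 5
d = rank(rainfall) − rank(yield): 0, -1, 1, 1, -1; Σd² = 4
ρ = 1 − 6Σd² / [n(n²−1)] = 1 − 6×4 / (5×24) = 1 − 24/120 ≈ 0.800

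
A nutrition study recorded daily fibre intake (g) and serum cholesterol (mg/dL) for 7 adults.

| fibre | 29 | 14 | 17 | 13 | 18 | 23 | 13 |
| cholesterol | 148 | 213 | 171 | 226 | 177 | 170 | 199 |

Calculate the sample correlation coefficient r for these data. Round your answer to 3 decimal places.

n = 7, Σx = 127, Σy = 1304, Σx² = 2517, Σy² = 247420, Σxy = 22802
nΣxy − ΣxΣy = 159614 − 165608 = -5994
nΣx² − (Σx)² = 17619 − 16129 = 1490; nΣy² − (Σy)² = 1731940 − 1700416 = 31524
r = -5994 / √(1490 × 31524) = -5994 / 6853.5217 ≈ -0.875

-0.875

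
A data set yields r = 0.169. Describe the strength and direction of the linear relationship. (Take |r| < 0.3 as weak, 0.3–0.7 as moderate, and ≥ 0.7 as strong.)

weak positive

r = 0.169 > 0 so the relationship is positive.
|r| = 0.169, which falls in the weak range.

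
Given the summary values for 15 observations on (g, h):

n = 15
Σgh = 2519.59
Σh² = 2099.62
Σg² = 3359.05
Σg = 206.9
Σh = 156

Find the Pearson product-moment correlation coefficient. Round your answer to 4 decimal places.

r = (nΣgh − ΣgΣh) / √[(nΣg² − (Σg)²)(nΣh² − (Σh)²)]
Numerator: 15×2519.59 − 206.9×156 = 5517.45
Denominator: √[(50385.75 − 42807.61)(31494.3 − 24336)] = √[7578.14 × 7158.3] = 7365.2291
r = 5517.45 / 7365.2291 ≈ 0.7491

0.7491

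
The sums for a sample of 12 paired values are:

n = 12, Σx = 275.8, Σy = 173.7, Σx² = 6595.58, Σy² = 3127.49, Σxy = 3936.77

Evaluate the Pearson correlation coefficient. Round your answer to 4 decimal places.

r = (nΣxy − ΣxΣy) / √[(nΣx² − (Σx)²)(nΣy² − (Σy)²)]
Numerator: 12×3936.77 − 275.8×173.7 = -665.22
Denominator: √[(79146.96 − 76065.64)(37529.88 − 30171.69)] = √[3081.32 × 7358.19] = 4761.6109
r = -665.22 / 4761.6109 ≈ -0.1397

-0.1397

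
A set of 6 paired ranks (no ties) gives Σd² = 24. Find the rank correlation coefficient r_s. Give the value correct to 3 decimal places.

ρ = 1 − 6Σd² / [n(n²−1)] = 1 − 6×24 / (6×35)
  = 1 − 144/210 = 1 − 0.6857 ≈ 0.314

0.314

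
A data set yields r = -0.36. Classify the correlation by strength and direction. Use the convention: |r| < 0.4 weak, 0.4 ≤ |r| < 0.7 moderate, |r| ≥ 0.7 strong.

r = -0.36 < 0 so the relationship is negative.
|r| = 0.36, which falls in the weak range.

weak negative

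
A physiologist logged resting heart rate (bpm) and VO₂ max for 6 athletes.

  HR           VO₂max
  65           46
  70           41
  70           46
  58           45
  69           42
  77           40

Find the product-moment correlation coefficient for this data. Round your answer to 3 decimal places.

-0.660

n = 6, Σx = 409, Σy = 260, Σx² = 28079, Σy² = 11302, Σxy = 17668
nΣxy − ΣxΣy = 106008 − 106340 = -332
nΣx² − (Σx)² = 168474 − 167281 = 1193; nΣy² − (Σy)² = 67812 − 67600 = 212
r = -332 / √(1193 × 212) = -332 / 502.9075 ≈ -0.660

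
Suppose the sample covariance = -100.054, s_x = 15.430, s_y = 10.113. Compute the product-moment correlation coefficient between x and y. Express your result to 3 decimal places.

r = Cov(x,y) / (s_x · s_y) = -100.054 / (15.430 × 10.113)
  = -100.054 / 156.0436 ≈ -0.641

-0.641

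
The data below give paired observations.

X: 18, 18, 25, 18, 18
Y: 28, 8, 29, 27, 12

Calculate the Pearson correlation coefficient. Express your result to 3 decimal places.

0.459

n = 5, ΣX = 97, ΣY = 104, ΣX² = 1921, ΣY² = 2562, ΣXY = 2075
nΣXY − ΣXΣY = 10375 − 10088 = 287
nΣX² − (ΣX)² = 9605 − 9409 = 196; nΣY² − (ΣY)² = 12810 − 10816 = 1994
r = 287 / √(196 × 1994) = 287 / 625.1592 ≈ 0.459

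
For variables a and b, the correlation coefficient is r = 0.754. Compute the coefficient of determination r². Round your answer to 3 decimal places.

r² = (0.754)² = 0.569

0.569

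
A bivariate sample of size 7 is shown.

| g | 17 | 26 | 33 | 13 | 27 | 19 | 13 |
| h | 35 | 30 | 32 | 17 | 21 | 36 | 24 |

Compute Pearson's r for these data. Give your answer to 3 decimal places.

n = 7, Σg = 148, Σh = 195, Σg² = 3482, Σh² = 5751, Σgh = 4215
nΣgh − ΣgΣh = 29505 − 28860 = 645
nΣg² − (Σg)² = 24374 − 21904 = 2470; nΣh² − (Σh)² = 40257 − 38025 = 2232
r = 645 / √(2470 × 2232) = 645 / 2347.9864 ≈ 0.275

0.275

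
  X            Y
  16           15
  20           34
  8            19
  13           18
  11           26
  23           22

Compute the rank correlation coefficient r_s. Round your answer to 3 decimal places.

Rank X: 4, 5, 1, 3, 2, 6
Rank Y: 1, 6, 3, 2, 5, 4
d = rank(X) − rank(Y): 3, -1, -2, 1, -3, 2; Σd² = 28
ρ = 1 − 6Σd² / [n(n²−1)] = 1 − 6×28 / (6×35) = 1 − 168/210 ≈ 0.200

0.200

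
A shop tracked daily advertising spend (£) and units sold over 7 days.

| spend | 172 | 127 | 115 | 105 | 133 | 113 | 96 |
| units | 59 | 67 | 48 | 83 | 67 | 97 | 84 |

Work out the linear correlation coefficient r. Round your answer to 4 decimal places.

n = 7, Σx = 861, Σy = 505, Σx² = 109637, Σy² = 38117, Σxy = 60828
nΣxy − ΣxΣy = 425796 − 434805 = -9009
nΣx² − (Σx)² = 767459 − 741321 = 26138; nΣy² − (Σy)² = 266819 − 255025 = 11794
r = -9009 / √(26138 × 11794) = -9009 / 17557.6642 ≈ -0.5131

-0.5131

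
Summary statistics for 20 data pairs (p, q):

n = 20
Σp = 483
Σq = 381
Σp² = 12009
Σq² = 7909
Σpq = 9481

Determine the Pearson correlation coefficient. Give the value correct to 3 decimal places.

0.591

r = (nΣpq − ΣpΣq) / √[(nΣp² − (Σp)²)(nΣq² − (Σq)²)]
Numerator: 20×9481 − 483×381 = 5597
Denominator: √[(240180 − 233289)(158180 − 145161)] = √[6891 × 13019] = 9471.7437
r = 5597 / 9471.7437 ≈ 0.591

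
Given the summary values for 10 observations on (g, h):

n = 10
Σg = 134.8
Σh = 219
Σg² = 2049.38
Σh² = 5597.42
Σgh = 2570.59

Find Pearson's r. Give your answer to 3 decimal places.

-0.884

r = (nΣgh − ΣgΣh) / √[(nΣg² − (Σg)²)(nΣh² − (Σh)²)]
Numerator: 10×2570.59 − 134.8×219 = -3815.3
Denominator: √[(20493.8 − 18171.04)(55974.2 − 47961)] = √[2322.76 × 8013.2] = 4314.2485
r = -3815.3 / 4314.2485 ≈ -0.884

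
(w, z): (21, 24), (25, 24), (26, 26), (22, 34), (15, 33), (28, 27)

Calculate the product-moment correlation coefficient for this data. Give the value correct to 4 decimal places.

-0.5571

n = 6, Σw = 137, Σz = 168, Σw² = 3235, Σz² = 4802, Σwz = 3779
nΣwz − ΣwΣz = 22674 − 23016 = -342
nΣw² − (Σw)² = 19410 − 18769 = 641; nΣz² − (Σz)² = 28812 − 28224 = 588
r = -342 / √(641 × 588) = -342 / 613.9283 ≈ -0.5571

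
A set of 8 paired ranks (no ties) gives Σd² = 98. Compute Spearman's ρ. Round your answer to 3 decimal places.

-0.167

ρ = 1 − 6Σd² / [n(n²−1)] = 1 − 6×98 / (8×63)
  = 1 − 588/504 = 1 − 1.1667 ≈ -0.167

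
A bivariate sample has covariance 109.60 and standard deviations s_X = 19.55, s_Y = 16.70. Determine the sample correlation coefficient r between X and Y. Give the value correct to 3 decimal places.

0.336

r = Cov(X,Y) / (s_X · s_Y) = 109.60 / (19.55 × 16.70)
  = 109.60 / 326.4850 ≈ 0.336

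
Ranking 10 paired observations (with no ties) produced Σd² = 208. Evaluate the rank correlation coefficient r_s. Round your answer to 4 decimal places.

-0.2606

ρ = 1 − 6Σd² / [n(n²−1)] = 1 − 6×208 / (10×99)
  = 1 − 1248/990 = 1 − 1.26061 ≈ -0.2606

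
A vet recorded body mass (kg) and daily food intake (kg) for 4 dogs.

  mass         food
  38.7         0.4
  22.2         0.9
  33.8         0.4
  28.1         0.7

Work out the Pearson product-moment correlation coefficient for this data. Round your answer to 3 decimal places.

n = 4, Σx = 122.8, Σy = 2.4, Σx² = 3922.58, Σy² = 1.62, Σxy = 68.65
nΣxy − ΣxΣy = 274.6 − 294.72 = -20.12
nΣx² − (Σx)² = 15690.32 − 15079.84 = 610.48; nΣy² − (Σy)² = 6.48 − 5.76 = 0.72
r = -20.12 / √(610.48 × 0.72) = -20.12 / 20.9653 ≈ -0.960

-0.960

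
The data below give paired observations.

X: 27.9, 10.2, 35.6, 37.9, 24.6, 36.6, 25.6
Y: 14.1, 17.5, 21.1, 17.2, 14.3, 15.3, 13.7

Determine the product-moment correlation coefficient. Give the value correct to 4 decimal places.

0.1891

n = 7, ΣX = 198.4, ΣY = 113.2, ΣX² = 6186.3, ΣY² = 1872.38, ΣXY = 3237.41
nΣXY − ΣXΣY = 22661.87 − 22458.88 = 202.99
nΣX² − (ΣX)² = 43304.1 − 39362.56 = 3941.54; nΣY² − (ΣY)² = 13106.66 − 12814.24 = 292.42
r = 202.99 / √(3941.54 × 292.42) = 202.99 / 1073.5852 ≈ 0.1891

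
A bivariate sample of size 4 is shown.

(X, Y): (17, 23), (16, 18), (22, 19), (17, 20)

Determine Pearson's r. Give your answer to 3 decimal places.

n = 4, ΣX = 72, ΣY = 80, ΣX² = 1318, ΣY² = 1614, ΣXY = 1437
nΣXY − ΣXΣY = 5748 − 5760 = -12
nΣX² − (ΣX)² = 5272 − 5184 = 88; nΣY² − (ΣY)² = 6456 − 6400 = 56
r = -12 / √(88 × 56) = -12 / 70.1997 ≈ -0.171

-0.171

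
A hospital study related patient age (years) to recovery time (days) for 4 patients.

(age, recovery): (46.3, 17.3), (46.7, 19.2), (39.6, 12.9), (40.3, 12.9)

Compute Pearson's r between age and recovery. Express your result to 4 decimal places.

0.9767

n = 4, Σx = 172.9, Σy = 62.3, Σx² = 7516.83, Σy² = 1000.75, Σxy = 2728.34
nΣxy − ΣxΣy = 10913.36 − 10771.67 = 141.69
nΣx² − (Σx)² = 30067.32 − 29894.41 = 172.91; nΣy² − (Σy)² = 4003 − 3881.29 = 121.71
r = 141.69 / √(172.91 × 121.71) = 141.69 / 145.0685 ≈ 0.9767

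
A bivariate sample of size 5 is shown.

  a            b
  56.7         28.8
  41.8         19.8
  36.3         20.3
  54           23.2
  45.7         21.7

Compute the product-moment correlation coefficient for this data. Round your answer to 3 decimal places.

0.854

n = 5, Σa = 234.5, Σb = 113.8, Σa² = 11284.31, Σb² = 2642.7, Σab = 5441.98
nΣab − ΣaΣb = 27209.9 − 26686.1 = 523.8
nΣa² − (Σa)² = 56421.55 − 54990.25 = 1431.3; nΣb² − (Σb)² = 13213.5 − 12950.44 = 263.06
r = 523.8 / √(1431.3 × 263.06) = 523.8 / 613.6104 ≈ 0.854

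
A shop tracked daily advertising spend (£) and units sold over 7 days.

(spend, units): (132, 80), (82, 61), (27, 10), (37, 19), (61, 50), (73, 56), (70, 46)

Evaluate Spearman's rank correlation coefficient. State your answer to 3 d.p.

Rank spend: 7, 6, 1, 2, 3, 5, 4
Rank units: 7, 6, 1, 2, 4, 5, 3
d = rank(spend) − rank(units): 0, 0, 0, 0, -1, 0, 1; Σd² = 2
ρ = 1 − 6Σd² / [n(n²−1)] = 1 − 6×2 / (7×48) = 1 − 12/336 ≈ 0.964

0.964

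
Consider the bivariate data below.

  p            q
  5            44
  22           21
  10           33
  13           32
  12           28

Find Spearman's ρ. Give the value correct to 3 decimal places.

-0.900

Rank p: 1, 5, 2, 4, 3
Rank q: 5, 1, 4, 3, 2
d = rank(p) − rank(q): -4, 4, -2, 1, 1; Σd² = 38
ρ = 1 − 6Σd² / [n(n²−1)] = 1 − 6×38 / (5×24) = 1 − 228/120 ≈ -0.900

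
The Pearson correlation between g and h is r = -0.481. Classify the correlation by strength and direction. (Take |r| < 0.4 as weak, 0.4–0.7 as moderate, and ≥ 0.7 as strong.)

r = -0.481 < 0 so the relationship is negative.
|r| = 0.481, which falls in the moderate range.

moderate negative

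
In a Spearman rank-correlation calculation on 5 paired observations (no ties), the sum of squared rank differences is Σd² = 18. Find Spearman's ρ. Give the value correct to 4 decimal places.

ρ = 1 − 6Σd² / [n(n²−1)] = 1 − 6×18 / (5×24)
  = 1 − 108/120 = 1 − 0.90000 ≈ 0.1000

0.1000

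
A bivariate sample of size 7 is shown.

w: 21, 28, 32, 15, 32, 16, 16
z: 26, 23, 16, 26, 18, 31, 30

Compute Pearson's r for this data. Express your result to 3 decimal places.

n = 7, Σw = 160, Σz = 170, Σw² = 4010, Σz² = 4322, Σwz = 3644
nΣwz − ΣwΣz = 25508 − 27200 = -1692
nΣw² − (Σw)² = 28070 − 25600 = 2470; nΣz² − (Σz)² = 30254 − 28900 = 1354
r = -1692 / √(2470 × 1354) = -1692 / 1828.7646 ≈ -0.925

-0.925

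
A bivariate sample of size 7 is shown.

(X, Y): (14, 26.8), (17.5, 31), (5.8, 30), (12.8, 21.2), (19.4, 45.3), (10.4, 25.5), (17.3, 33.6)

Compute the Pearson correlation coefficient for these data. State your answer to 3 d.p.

0.575

n = 7, ΣX = 97.2, ΣY = 213.4, ΣX² = 1483.54, ΣY² = 6859.98, ΣXY = 3088.36
nΣXY − ΣXΣY = 21618.52 − 20742.48 = 876.04
nΣX² − (ΣX)² = 10384.78 − 9447.84 = 936.94; nΣY² − (ΣY)² = 48019.86 − 45539.56 = 2480.3
r = 876.04 / √(936.94 × 2480.3) = 876.04 / 1524.4318 ≈ 0.575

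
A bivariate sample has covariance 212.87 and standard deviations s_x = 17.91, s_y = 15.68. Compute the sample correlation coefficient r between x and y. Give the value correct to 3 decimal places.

0.758

r = Cov(x,y) / (s_x · s_y) = 212.87 / (17.91 × 15.68)
  = 212.87 / 280.8288 ≈ 0.758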